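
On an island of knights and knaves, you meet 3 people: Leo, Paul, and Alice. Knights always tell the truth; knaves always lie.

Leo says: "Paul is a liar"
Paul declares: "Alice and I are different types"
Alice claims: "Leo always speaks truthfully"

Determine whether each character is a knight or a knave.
Leo is a knave.
Paul is a knight.
Alice is a knave.

Verification:
- Leo (knave) says "Paul is a liar" - this is FALSE (a lie) because Paul is a knight.
- Paul (knight) says "Alice and I are different types" - this is TRUE because Paul is a knight and Alice is a knave.
- Alice (knave) says "Leo always speaks truthfully" - this is FALSE (a lie) because Leo is a knave.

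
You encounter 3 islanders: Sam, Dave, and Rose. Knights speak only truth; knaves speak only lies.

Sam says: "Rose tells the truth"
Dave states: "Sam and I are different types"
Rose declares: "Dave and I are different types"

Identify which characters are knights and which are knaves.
Sam is a knave.
Dave is a knave.
Rose is a knave.

Verification:
- Sam (knave) says "Rose tells the truth" - this is FALSE (a lie) because Rose is a knave.
- Dave (knave) says "Sam and I are different types" - this is FALSE (a lie) because Dave is a knave and Sam is a knave.
- Rose (knave) says "Dave and I are different types" - this is FALSE (a lie) because Rose is a knave and Dave is a knave.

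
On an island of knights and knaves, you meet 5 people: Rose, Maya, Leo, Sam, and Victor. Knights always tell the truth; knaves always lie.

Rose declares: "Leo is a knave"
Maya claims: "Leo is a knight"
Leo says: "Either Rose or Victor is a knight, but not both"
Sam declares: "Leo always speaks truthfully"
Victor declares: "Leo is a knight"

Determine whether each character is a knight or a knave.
Rose is a knave.
Maya is a knight.
Leo is a knight.
Sam is a knight.
Victor is a knight.

Verification:
- Rose (knave) says "Leo is a knave" - this is FALSE (a lie) because Leo is a knight.
- Maya (knight) says "Leo is a knight" - this is TRUE because Leo is a knight.
- Leo (knight) says "Either Rose or Victor is a knight, but not both" - this is TRUE because Rose is a knave and Victor is a knight.
- Sam (knight) says "Leo always speaks truthfully" - this is TRUE because Leo is a knight.
- Victor (knight) says "Leo is a knight" - this is TRUE because Leo is a knight.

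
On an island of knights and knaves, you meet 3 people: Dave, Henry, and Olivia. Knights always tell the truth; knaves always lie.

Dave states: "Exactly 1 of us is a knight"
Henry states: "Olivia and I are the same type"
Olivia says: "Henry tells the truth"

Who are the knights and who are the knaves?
Dave is a knave.
Henry is a knight.
Olivia is a knight.

Verification:
- Dave (knave) says "Exactly 1 of us is a knight" - this is FALSE (a lie) because there are 2 knights.
- Henry (knight) says "Olivia and I are the same type" - this is TRUE because Henry is a knight and Olivia is a knight.
- Olivia (knight) says "Henry tells the truth" - this is TRUE because Henry is a knight.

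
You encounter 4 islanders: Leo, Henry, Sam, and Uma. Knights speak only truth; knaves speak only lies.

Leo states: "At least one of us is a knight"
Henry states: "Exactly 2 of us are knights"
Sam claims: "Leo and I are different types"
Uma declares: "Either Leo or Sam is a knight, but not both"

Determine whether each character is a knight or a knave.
Leo is a knave.
Henry is a knave.
Sam is a knave.
Uma is a knave.

Verification:
- Leo (knave) says "At least one of us is a knight" - this is FALSE (a lie) because no one is a knight.
- Henry (knave) says "Exactly 2 of us are knights" - this is FALSE (a lie) because there are 0 knights.
- Sam (knave) says "Leo and I are different types" - this is FALSE (a lie) because Sam is a knave and Leo is a knave.
- Uma (knave) says "Either Leo or Sam is a knight, but not both" - this is FALSE (a lie) because Leo is a knave and Sam is a knave.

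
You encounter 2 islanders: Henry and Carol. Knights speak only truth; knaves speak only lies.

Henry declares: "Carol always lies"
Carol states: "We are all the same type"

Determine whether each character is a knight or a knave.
Henry is a knight.
Carol is a knave.

Verification:
- Henry (knight) says "Carol always lies" - this is TRUE because Carol is a knave.
- Carol (knave) says "We are all the same type" - this is FALSE (a lie) because Henry is a knight and Carol is a knave.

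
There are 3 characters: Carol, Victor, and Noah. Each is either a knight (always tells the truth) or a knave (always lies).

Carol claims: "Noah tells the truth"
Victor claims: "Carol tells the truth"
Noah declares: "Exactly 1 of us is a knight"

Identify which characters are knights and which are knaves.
Carol is a knave.
Victor is a knave.
Noah is a knave.

Verification:
- Carol (knave) says "Noah tells the truth" - this is FALSE (a lie) because Noah is a knave.
- Victor (knave) says "Carol tells the truth" - this is FALSE (a lie) because Carol is a knave.
- Noah (knave) says "Exactly 1 of us is a knight" - this is FALSE (a lie) because there are 0 knights.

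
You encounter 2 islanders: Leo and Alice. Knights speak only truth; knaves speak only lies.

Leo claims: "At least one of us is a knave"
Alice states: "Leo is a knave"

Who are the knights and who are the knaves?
Leo is a knight.
Alice is a knave.

Verification:
- Leo (knight) says "At least one of us is a knave" - this is TRUE because Alice is a knave.
- Alice (knave) says "Leo is a knave" - this is FALSE (a lie) because Leo is a knight.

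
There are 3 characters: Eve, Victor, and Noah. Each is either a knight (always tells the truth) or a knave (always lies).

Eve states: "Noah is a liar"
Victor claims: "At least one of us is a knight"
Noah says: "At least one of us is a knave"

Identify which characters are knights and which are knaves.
Eve is a knave.
Victor is a knight.
Noah is a knight.

Verification:
- Eve (knave) says "Noah is a liar" - this is FALSE (a lie) because Noah is a knight.
- Victor (knight) says "At least one of us is a knight" - this is TRUE because Victor and Noah are knights.
- Noah (knight) says "At least one of us is a knave" - this is TRUE because Eve is a knave.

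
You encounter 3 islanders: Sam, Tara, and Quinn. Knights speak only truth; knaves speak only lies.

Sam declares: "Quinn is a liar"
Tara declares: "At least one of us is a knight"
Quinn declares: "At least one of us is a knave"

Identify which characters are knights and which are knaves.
Sam is a knave.
Tara is a knight.
Quinn is a knight.

Verification:
- Sam (knave) says "Quinn is a liar" - this is FALSE (a lie) because Quinn is a knight.
- Tara (knight) says "At least one of us is a knight" - this is TRUE because Tara and Quinn are knights.
- Quinn (knight) says "At least one of us is a knave" - this is TRUE because Sam is a knave.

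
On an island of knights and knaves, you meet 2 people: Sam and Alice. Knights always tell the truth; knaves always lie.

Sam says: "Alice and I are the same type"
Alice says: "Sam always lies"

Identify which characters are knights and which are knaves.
Sam is a knave.
Alice is a knight.

Verification:
- Sam (knave) says "Alice and I are the same type" - this is FALSE (a lie) because Sam is a knave and Alice is a knight.
- Alice (knight) says "Sam always lies" - this is TRUE because Sam is a knave.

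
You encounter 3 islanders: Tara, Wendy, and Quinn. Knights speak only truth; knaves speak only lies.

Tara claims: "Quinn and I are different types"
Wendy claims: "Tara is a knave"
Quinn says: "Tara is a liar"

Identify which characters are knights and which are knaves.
Tara is a knight.
Wendy is a knave.
Quinn is a knave.

Verification:
- Tara (knight) says "Quinn and I are different types" - this is TRUE because Tara is a knight and Quinn is a knave.
- Wendy (knave) says "Tara is a knave" - this is FALSE (a lie) because Tara is a knight.
- Quinn (knave) says "Tara is a liar" - this is FALSE (a lie) because Tara is a knight.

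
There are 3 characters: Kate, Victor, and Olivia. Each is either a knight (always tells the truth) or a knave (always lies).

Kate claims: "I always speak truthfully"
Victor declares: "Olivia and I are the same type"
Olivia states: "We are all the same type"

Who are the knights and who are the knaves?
Kate is a knight.
Victor is a knight.
Olivia is a knight.

Verification:
- Kate (knight) says "I always speak truthfully" - this is TRUE because Kate is a knight.
- Victor (knight) says "Olivia and I are the same type" - this is TRUE because Victor is a knight and Olivia is a knight.
- Olivia (knight) says "We are all the same type" - this is TRUE because Kate, Victor, and Olivia are knights.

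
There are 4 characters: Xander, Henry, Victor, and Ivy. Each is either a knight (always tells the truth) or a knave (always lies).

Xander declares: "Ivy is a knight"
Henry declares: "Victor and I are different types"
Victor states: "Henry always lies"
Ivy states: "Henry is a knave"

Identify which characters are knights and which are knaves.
Xander is a knave.
Henry is a knight.
Victor is a knave.
Ivy is a knave.

Verification:
- Xander (knave) says "Ivy is a knight" - this is FALSE (a lie) because Ivy is a knave.
- Henry (knight) says "Victor and I are different types" - this is TRUE because Henry is a knight and Victor is a knave.
- Victor (knave) says "Henry always lies" - this is FALSE (a lie) because Henry is a knight.
- Ivy (knave) says "Henry is a knave" - this is FALSE (a lie) because Henry is a knight.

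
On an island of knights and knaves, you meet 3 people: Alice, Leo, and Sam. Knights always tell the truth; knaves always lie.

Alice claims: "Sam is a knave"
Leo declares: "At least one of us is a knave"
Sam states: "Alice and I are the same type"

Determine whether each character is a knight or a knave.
Alice is a knight.
Leo is a knight.
Sam is a knave.

Verification:
- Alice (knight) says "Sam is a knave" - this is TRUE because Sam is a knave.
- Leo (knight) says "At least one of us is a knave" - this is TRUE because Sam is a knave.
- Sam (knave) says "Alice and I are the same type" - this is FALSE (a lie) because Sam is a knave and Alice is a knight.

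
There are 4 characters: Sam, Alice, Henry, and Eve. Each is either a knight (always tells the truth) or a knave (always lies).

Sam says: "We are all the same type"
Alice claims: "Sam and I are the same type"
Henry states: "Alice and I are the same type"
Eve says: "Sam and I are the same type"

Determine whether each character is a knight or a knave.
Sam is a knight.
Alice is a knight.
Henry is a knight.
Eve is a knight.

Verification:
- Sam (knight) says "We are all the same type" - this is TRUE because Sam, Alice, Henry, and Eve are knights.
- Alice (knight) says "Sam and I are the same type" - this is TRUE because Alice is a knight and Sam is a knight.
- Henry (knight) says "Alice and I are the same type" - this is TRUE because Henry is a knight and Alice is a knight.
- Eve (knight) says "Sam and I are the same type" - this is TRUE because Eve is a knight and Sam is a knight.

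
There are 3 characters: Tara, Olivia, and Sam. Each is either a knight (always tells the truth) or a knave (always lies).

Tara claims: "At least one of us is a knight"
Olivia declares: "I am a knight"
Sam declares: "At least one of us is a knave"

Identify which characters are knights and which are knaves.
Tara is a knight.
Olivia is a knave.
Sam is a knight.

Verification:
- Tara (knight) says "At least one of us is a knight" - this is TRUE because Tara and Sam are knights.
- Olivia (knave) says "I am a knight" - this is FALSE (a lie) because Olivia is a knave.
- Sam (knight) says "At least one of us is a knave" - this is TRUE because Olivia is a knave.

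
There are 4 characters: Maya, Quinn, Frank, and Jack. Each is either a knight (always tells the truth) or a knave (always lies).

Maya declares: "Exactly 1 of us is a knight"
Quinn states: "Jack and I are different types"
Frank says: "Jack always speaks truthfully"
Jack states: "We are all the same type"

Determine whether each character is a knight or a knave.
Maya is a knight.
Quinn is a knave.
Frank is a knave.
Jack is a knave.

Verification:
- Maya (knight) says "Exactly 1 of us is a knight" - this is TRUE because there are 1 knights.
- Quinn (knave) says "Jack and I are different types" - this is FALSE (a lie) because Quinn is a knave and Jack is a knave.
- Frank (knave) says "Jack always speaks truthfully" - this is FALSE (a lie) because Jack is a knave.
- Jack (knave) says "We are all the same type" - this is FALSE (a lie) because Maya is a knight and Quinn, Frank, and Jack are knaves.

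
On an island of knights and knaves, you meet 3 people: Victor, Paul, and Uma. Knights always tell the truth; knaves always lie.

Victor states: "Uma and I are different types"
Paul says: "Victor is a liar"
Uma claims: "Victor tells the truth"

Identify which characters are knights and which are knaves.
Victor is a knave.
Paul is a knight.
Uma is a knave.

Verification:
- Victor (knave) says "Uma and I are different types" - this is FALSE (a lie) because Victor is a knave and Uma is a knave.
- Paul (knight) says "Victor is a liar" - this is TRUE because Victor is a knave.
- Uma (knave) says "Victor tells the truth" - this is FALSE (a lie) because Victor is a knave.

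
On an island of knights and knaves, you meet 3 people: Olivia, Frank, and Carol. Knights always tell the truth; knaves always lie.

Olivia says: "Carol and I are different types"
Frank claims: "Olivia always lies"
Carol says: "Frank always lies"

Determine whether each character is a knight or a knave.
Olivia is a knave.
Frank is a knight.
Carol is a knave.

Verification:
- Olivia (knave) says "Carol and I are different types" - this is FALSE (a lie) because Olivia is a knave and Carol is a knave.
- Frank (knight) says "Olivia always lies" - this is TRUE because Olivia is a knave.
- Carol (knave) says "Frank always lies" - this is FALSE (a lie) because Frank is a knight.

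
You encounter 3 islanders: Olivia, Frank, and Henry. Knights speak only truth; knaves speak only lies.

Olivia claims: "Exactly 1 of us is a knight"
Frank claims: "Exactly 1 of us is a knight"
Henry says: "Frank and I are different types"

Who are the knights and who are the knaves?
Olivia is a knave.
Frank is a knave.
Henry is a knave.

Verification:
- Olivia (knave) says "Exactly 1 of us is a knight" - this is FALSE (a lie) because there are 0 knights.
- Frank (knave) says "Exactly 1 of us is a knight" - this is FALSE (a lie) because there are 0 knights.
- Henry (knave) says "Frank and I are different types" - this is FALSE (a lie) because Henry is a knave and Frank is a knave.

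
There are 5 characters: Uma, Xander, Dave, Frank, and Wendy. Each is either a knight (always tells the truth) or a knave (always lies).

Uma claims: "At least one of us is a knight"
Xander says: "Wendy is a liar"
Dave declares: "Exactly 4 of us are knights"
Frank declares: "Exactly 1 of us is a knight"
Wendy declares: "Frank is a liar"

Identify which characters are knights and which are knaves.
Uma is a knight.
Xander is a knave.
Dave is a knave.
Frank is a knave.
Wendy is a knight.

Verification:
- Uma (knight) says "At least one of us is a knight" - this is TRUE because Uma and Wendy are knights.
- Xander (knave) says "Wendy is a liar" - this is FALSE (a lie) because Wendy is a knight.
- Dave (knave) says "Exactly 4 of us are knights" - this is FALSE (a lie) because there are 2 knights.
- Frank (knave) says "Exactly 1 of us is a knight" - this is FALSE (a lie) because there are 2 knights.
- Wendy (knight) says "Frank is a liar" - this is TRUE because Frank is a knave.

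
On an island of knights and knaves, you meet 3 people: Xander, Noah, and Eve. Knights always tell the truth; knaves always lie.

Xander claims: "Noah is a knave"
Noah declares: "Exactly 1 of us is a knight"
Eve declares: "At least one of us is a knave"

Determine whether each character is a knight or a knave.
Xander is a knight.
Noah is a knave.
Eve is a knight.

Verification:
- Xander (knight) says "Noah is a knave" - this is TRUE because Noah is a knave.
- Noah (knave) says "Exactly 1 of us is a knight" - this is FALSE (a lie) because there are 2 knights.
- Eve (knight) says "At least one of us is a knave" - this is TRUE because Noah is a knave.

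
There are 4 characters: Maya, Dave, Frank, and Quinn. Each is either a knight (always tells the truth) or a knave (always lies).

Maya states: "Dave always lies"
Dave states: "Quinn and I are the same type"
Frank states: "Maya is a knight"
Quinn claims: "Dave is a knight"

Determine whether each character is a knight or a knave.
Maya is a knave.
Dave is a knight.
Frank is a knave.
Quinn is a knight.

Verification:
- Maya (knave) says "Dave always lies" - this is FALSE (a lie) because Dave is a knight.
- Dave (knight) says "Quinn and I are the same type" - this is TRUE because Dave is a knight and Quinn is a knight.
- Frank (knave) says "Maya is a knight" - this is FALSE (a lie) because Maya is a knave.
- Quinn (knight) says "Dave is a knight" - this is TRUE because Dave is a knight.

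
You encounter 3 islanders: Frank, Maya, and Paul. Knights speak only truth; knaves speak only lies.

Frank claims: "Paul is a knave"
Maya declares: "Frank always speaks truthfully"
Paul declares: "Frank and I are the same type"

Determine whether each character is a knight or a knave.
Frank is a knight.
Maya is a knight.
Paul is a knave.

Verification:
- Frank (knight) says "Paul is a knave" - this is TRUE because Paul is a knave.
- Maya (knight) says "Frank always speaks truthfully" - this is TRUE because Frank is a knight.
- Paul (knave) says "Frank and I are the same type" - this is FALSE (a lie) because Paul is a knave and Frank is a knight.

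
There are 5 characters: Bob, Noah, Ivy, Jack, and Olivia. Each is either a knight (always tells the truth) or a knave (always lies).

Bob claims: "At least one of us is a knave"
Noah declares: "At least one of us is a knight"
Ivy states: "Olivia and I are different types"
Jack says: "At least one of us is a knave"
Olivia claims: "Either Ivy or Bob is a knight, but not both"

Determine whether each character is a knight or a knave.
Bob is a knight.
Noah is a knight.
Ivy is a knight.
Jack is a knight.
Olivia is a knave.

Verification:
- Bob (knight) says "At least one of us is a knave" - this is TRUE because Olivia is a knave.
- Noah (knight) says "At least one of us is a knight" - this is TRUE because Bob, Noah, Ivy, and Jack are knights.
- Ivy (knight) says "Olivia and I are different types" - this is TRUE because Ivy is a knight and Olivia is a knave.
- Jack (knight) says "At least one of us is a knave" - this is TRUE because Olivia is a knave.
- Olivia (knave) says "Either Ivy or Bob is a knight, but not both" - this is FALSE (a lie) because Ivy is a knight and Bob is a knight.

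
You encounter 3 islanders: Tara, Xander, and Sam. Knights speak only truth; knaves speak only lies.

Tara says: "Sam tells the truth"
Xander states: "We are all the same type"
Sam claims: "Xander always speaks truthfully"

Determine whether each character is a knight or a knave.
Tara is a knight.
Xander is a knight.
Sam is a knight.

Verification:
- Tara (knight) says "Sam tells the truth" - this is TRUE because Sam is a knight.
- Xander (knight) says "We are all the same type" - this is TRUE because Tara, Xander, and Sam are knights.
- Sam (knight) says "Xander always speaks truthfully" - this is TRUE because Xander is a knight.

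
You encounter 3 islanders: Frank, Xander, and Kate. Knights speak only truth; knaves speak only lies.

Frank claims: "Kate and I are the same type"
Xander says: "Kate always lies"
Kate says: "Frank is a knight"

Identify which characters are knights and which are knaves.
Frank is a knight.
Xander is a knave.
Kate is a knight.

Verification:
- Frank (knight) says "Kate and I are the same type" - this is TRUE because Frank is a knight and Kate is a knight.
- Xander (knave) says "Kate always lies" - this is FALSE (a lie) because Kate is a knight.
- Kate (knight) says "Frank is a knight" - this is TRUE because Frank is a knight.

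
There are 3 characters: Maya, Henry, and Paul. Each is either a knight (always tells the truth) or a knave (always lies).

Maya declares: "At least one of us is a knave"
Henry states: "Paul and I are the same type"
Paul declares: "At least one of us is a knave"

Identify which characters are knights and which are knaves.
Maya is a knight.
Henry is a knave.
Paul is a knight.

Verification:
- Maya (knight) says "At least one of us is a knave" - this is TRUE because Henry is a knave.
- Henry (knave) says "Paul and I are the same type" - this is FALSE (a lie) because Henry is a knave and Paul is a knight.
- Paul (knight) says "At least one of us is a knave" - this is TRUE because Henry is a knave.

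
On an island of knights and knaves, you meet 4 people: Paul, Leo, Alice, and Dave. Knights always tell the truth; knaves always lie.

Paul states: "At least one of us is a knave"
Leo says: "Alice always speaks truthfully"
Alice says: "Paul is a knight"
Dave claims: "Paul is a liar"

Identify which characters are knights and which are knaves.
Paul is a knight.
Leo is a knight.
Alice is a knight.
Dave is a knave.

Verification:
- Paul (knight) says "At least one of us is a knave" - this is TRUE because Dave is a knave.
- Leo (knight) says "Alice always speaks truthfully" - this is TRUE because Alice is a knight.
- Alice (knight) says "Paul is a knight" - this is TRUE because Paul is a knight.
- Dave (knave) says "Paul is a liar" - this is FALSE (a lie) because Paul is a knight.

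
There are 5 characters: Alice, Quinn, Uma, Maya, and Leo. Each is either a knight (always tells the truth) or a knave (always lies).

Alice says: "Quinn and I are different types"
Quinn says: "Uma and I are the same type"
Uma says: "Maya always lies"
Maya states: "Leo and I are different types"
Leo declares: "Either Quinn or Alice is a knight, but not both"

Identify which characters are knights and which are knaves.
Alice is a knave.
Quinn is a knave.
Uma is a knight.
Maya is a knave.
Leo is a knave.

Verification:
- Alice (knave) says "Quinn and I are different types" - this is FALSE (a lie) because Alice is a knave and Quinn is a knave.
- Quinn (knave) says "Uma and I are the same type" - this is FALSE (a lie) because Quinn is a knave and Uma is a knight.
- Uma (knight) says "Maya always lies" - this is TRUE because Maya is a knave.
- Maya (knave) says "Leo and I are different types" - this is FALSE (a lie) because Maya is a knave and Leo is a knave.
- Leo (knave) says "Either Quinn or Alice is a knight, but not both" - this is FALSE (a lie) because Quinn is a knave and Alice is a knave.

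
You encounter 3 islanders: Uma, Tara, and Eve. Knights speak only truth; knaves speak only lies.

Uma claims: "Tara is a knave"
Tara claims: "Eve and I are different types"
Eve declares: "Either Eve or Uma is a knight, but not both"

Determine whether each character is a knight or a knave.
Uma is a knave.
Tara is a knight.
Eve is a knave.

Verification:
- Uma (knave) says "Tara is a knave" - this is FALSE (a lie) because Tara is a knight.
- Tara (knight) says "Eve and I are different types" - this is TRUE because Tara is a knight and Eve is a knave.
- Eve (knave) says "Either Eve or Uma is a knight, but not both" - this is FALSE (a lie) because Eve is a knave and Uma is a knave.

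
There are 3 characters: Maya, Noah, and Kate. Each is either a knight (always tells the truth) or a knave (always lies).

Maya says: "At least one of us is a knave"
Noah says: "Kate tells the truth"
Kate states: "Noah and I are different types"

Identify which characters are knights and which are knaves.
Maya is a knight.
Noah is a knave.
Kate is a knave.

Verification:
- Maya (knight) says "At least one of us is a knave" - this is TRUE because Noah and Kate are knaves.
- Noah (knave) says "Kate tells the truth" - this is FALSE (a lie) because Kate is a knave.
- Kate (knave) says "Noah and I are different types" - this is FALSE (a lie) because Kate is a knave and Noah is a knave.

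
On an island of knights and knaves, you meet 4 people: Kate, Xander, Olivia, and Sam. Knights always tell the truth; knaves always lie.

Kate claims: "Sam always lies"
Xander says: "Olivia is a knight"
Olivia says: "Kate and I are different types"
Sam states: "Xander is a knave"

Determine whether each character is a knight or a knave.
Kate is a knave.
Xander is a knave.
Olivia is a knave.
Sam is a knight.

Verification:
- Kate (knave) says "Sam always lies" - this is FALSE (a lie) because Sam is a knight.
- Xander (knave) says "Olivia is a knight" - this is FALSE (a lie) because Olivia is a knave.
- Olivia (knave) says "Kate and I are different types" - this is FALSE (a lie) because Olivia is a knave and Kate is a knave.
- Sam (knight) says "Xander is a knave" - this is TRUE because Xander is a knave.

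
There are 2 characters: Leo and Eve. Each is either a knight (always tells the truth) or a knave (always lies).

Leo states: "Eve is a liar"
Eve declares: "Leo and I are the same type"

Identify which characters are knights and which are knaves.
Leo is a knight.
Eve is a knave.

Verification:
- Leo (knight) says "Eve is a liar" - this is TRUE because Eve is a knave.
- Eve (knave) says "Leo and I are the same type" - this is FALSE (a lie) because Eve is a knave and Leo is a knight.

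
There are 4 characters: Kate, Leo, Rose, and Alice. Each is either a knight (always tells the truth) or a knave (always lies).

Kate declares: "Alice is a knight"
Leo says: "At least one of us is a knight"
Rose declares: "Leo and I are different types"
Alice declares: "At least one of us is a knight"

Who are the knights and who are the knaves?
Kate is a knave.
Leo is a knave.
Rose is a knave.
Alice is a knave.

Verification:
- Kate (knave) says "Alice is a knight" - this is FALSE (a lie) because Alice is a knave.
- Leo (knave) says "At least one of us is a knight" - this is FALSE (a lie) because no one is a knight.
- Rose (knave) says "Leo and I are different types" - this is FALSE (a lie) because Rose is a knave and Leo is a knave.
- Alice (knave) says "At least one of us is a knight" - this is FALSE (a lie) because no one is a knight.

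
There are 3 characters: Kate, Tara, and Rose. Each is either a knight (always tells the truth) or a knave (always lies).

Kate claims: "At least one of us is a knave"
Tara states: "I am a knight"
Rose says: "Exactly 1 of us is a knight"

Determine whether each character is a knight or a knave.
Kate is a knight.
Tara is a knight.
Rose is a knave.

Verification:
- Kate (knight) says "At least one of us is a knave" - this is TRUE because Rose is a knave.
- Tara (knight) says "I am a knight" - this is TRUE because Tara is a knight.
- Rose (knave) says "Exactly 1 of us is a knight" - this is FALSE (a lie) because there are 2 knights.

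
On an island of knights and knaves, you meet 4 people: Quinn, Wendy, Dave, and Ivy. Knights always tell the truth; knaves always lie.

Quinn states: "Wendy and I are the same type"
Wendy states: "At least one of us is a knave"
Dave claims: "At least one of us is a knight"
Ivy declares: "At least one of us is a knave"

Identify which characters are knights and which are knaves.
Quinn is a knave.
Wendy is a knight.
Dave is a knight.
Ivy is a knight.

Verification:
- Quinn (knave) says "Wendy and I are the same type" - this is FALSE (a lie) because Quinn is a knave and Wendy is a knight.
- Wendy (knight) says "At least one of us is a knave" - this is TRUE because Quinn is a knave.
- Dave (knight) says "At least one of us is a knight" - this is TRUE because Wendy, Dave, and Ivy are knights.
- Ivy (knight) says "At least one of us is a knave" - this is TRUE because Quinn is a knave.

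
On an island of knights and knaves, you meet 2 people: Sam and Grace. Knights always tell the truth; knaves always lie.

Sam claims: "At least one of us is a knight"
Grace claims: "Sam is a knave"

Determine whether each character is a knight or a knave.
Sam is a knight.
Grace is a knave.

Verification:
- Sam (knight) says "At least one of us is a knight" - this is TRUE because Sam is a knight.
- Grace (knave) says "Sam is a knave" - this is FALSE (a lie) because Sam is a knight.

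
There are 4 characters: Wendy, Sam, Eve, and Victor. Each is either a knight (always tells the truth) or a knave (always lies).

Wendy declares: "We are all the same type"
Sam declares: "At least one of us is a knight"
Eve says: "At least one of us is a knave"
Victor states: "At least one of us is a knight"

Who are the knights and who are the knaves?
Wendy is a knave.
Sam is a knight.
Eve is a knight.
Victor is a knight.

Verification:
- Wendy (knave) says "We are all the same type" - this is FALSE (a lie) because Sam, Eve, and Victor are knights and Wendy is a knave.
- Sam (knight) says "At least one of us is a knight" - this is TRUE because Sam, Eve, and Victor are knights.
- Eve (knight) says "At least one of us is a knave" - this is TRUE because Wendy is a knave.
- Victor (knight) says "At least one of us is a knight" - this is TRUE because Sam, Eve, and Victor are knights.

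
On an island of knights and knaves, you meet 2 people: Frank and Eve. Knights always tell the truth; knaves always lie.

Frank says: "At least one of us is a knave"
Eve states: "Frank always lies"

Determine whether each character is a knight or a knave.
Frank is a knight.
Eve is a knave.

Verification:
- Frank (knight) says "At least one of us is a knave" - this is TRUE because Eve is a knave.
- Eve (knave) says "Frank always lies" - this is FALSE (a lie) because Frank is a knight.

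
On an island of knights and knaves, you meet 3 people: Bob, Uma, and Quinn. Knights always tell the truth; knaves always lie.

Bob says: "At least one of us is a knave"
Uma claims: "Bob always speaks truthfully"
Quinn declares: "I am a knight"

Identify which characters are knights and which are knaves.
Bob is a knight.
Uma is a knight.
Quinn is a knave.

Verification:
- Bob (knight) says "At least one of us is a knave" - this is TRUE because Quinn is a knave.
- Uma (knight) says "Bob always speaks truthfully" - this is TRUE because Bob is a knight.
- Quinn (knave) says "I am a knight" - this is FALSE (a lie) because Quinn is a knave.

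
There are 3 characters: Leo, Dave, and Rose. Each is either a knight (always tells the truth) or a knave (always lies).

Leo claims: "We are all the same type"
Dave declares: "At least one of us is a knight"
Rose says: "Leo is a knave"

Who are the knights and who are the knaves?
Leo is a knave.
Dave is a knight.
Rose is a knight.

Verification:
- Leo (knave) says "We are all the same type" - this is FALSE (a lie) because Dave and Rose are knights and Leo is a knave.
- Dave (knight) says "At least one of us is a knight" - this is TRUE because Dave and Rose are knights.
- Rose (knight) says "Leo is a knave" - this is TRUE because Leo is a knave.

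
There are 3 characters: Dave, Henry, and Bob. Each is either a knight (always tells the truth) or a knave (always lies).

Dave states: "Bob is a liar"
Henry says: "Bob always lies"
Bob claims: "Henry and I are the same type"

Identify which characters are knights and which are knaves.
Dave is a knight.
Henry is a knight.
Bob is a knave.

Verification:
- Dave (knight) says "Bob is a liar" - this is TRUE because Bob is a knave.
- Henry (knight) says "Bob always lies" - this is TRUE because Bob is a knave.
- Bob (knave) says "Henry and I are the same type" - this is FALSE (a lie) because Bob is a knave and Henry is a knight.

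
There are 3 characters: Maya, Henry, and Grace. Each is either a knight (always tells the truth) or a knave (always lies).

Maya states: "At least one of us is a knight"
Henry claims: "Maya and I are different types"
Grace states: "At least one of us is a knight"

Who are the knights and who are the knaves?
Maya is a knave.
Henry is a knave.
Grace is a knave.

Verification:
- Maya (knave) says "At least one of us is a knight" - this is FALSE (a lie) because no one is a knight.
- Henry (knave) says "Maya and I are different types" - this is FALSE (a lie) because Henry is a knave and Maya is a knave.
- Grace (knave) says "At least one of us is a knight" - this is FALSE (a lie) because no one is a knight.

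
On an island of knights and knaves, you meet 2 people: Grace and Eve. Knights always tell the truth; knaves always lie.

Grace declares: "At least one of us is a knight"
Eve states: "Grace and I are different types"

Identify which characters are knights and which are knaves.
Grace is a knave.
Eve is a knave.

Verification:
- Grace (knave) says "At least one of us is a knight" - this is FALSE (a lie) because no one is a knight.
- Eve (knave) says "Grace and I are different types" - this is FALSE (a lie) because Eve is a knave and Grace is a knave.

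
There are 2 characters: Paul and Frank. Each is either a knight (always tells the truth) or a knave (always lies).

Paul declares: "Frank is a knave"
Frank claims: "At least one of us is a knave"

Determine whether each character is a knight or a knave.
Paul is a knave.
Frank is a knight.

Verification:
- Paul (knave) says "Frank is a knave" - this is FALSE (a lie) because Frank is a knight.
- Frank (knight) says "At least one of us is a knave" - this is TRUE because Paul is a knave.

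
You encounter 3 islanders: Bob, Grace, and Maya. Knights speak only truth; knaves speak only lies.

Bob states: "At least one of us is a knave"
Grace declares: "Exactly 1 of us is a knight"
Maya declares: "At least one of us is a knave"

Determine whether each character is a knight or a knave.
Bob is a knight.
Grace is a knave.
Maya is a knight.

Verification:
- Bob (knight) says "At least one of us is a knave" - this is TRUE because Grace is a knave.
- Grace (knave) says "Exactly 1 of us is a knight" - this is FALSE (a lie) because there are 2 knights.
- Maya (knight) says "At least one of us is a knave" - this is TRUE because Grace is a knave.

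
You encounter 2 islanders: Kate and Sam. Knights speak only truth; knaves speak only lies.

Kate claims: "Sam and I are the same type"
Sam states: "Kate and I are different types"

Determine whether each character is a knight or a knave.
Kate is a knave.
Sam is a knight.

Verification:
- Kate (knave) says "Sam and I are the same type" - this is FALSE (a lie) because Kate is a knave and Sam is a knight.
- Sam (knight) says "Kate and I are different types" - this is TRUE because Sam is a knight and Kate is a knave.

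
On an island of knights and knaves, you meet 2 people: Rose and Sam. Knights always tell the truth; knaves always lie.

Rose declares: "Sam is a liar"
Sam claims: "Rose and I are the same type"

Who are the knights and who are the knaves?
Rose is a knight.
Sam is a knave.

Verification:
- Rose (knight) says "Sam is a liar" - this is TRUE because Sam is a knave.
- Sam (knave) says "Rose and I are the same type" - this is FALSE (a lie) because Sam is a knave and Rose is a knight.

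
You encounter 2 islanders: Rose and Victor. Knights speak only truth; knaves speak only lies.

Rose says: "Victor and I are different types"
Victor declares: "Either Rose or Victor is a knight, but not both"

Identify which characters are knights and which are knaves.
Rose is a knave.
Victor is a knave.

Verification:
- Rose (knave) says "Victor and I are different types" - this is FALSE (a lie) because Rose is a knave and Victor is a knave.
- Victor (knave) says "Either Rose or Victor is a knight, but not both" - this is FALSE (a lie) because Rose is a knave and Victor is a knave.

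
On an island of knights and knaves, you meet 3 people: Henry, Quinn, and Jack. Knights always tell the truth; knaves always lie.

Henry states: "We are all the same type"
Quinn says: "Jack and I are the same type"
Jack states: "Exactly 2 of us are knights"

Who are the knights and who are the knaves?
Henry is a knave.
Quinn is a knight.
Jack is a knight.

Verification:
- Henry (knave) says "We are all the same type" - this is FALSE (a lie) because Quinn and Jack are knights and Henry is a knave.
- Quinn (knight) says "Jack and I are the same type" - this is TRUE because Quinn is a knight and Jack is a knight.
- Jack (knight) says "Exactly 2 of us are knights" - this is TRUE because there are 2 knights.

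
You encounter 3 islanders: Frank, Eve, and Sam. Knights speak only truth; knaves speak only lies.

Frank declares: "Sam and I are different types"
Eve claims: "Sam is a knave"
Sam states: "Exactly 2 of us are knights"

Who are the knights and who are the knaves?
Frank is a knave.
Eve is a knight.
Sam is a knave.

Verification:
- Frank (knave) says "Sam and I are different types" - this is FALSE (a lie) because Frank is a knave and Sam is a knave.
- Eve (knight) says "Sam is a knave" - this is TRUE because Sam is a knave.
- Sam (knave) says "Exactly 2 of us are knights" - this is FALSE (a lie) because there are 1 knights.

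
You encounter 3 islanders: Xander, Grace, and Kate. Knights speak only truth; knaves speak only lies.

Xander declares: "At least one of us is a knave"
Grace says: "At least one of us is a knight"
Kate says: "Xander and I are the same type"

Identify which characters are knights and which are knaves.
Xander is a knight.
Grace is a knight.
Kate is a knave.

Verification:
- Xander (knight) says "At least one of us is a knave" - this is TRUE because Kate is a knave.
- Grace (knight) says "At least one of us is a knight" - this is TRUE because Xander and Grace are knights.
- Kate (knave) says "Xander and I are the same type" - this is FALSE (a lie) because Kate is a knave and Xander is a knight.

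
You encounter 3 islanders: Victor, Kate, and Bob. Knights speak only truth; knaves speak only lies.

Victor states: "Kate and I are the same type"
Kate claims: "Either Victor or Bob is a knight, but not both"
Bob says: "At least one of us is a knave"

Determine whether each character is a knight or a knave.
Victor is a knave.
Kate is a knight.
Bob is a knight.

Verification:
- Victor (knave) says "Kate and I are the same type" - this is FALSE (a lie) because Victor is a knave and Kate is a knight.
- Kate (knight) says "Either Victor or Bob is a knight, but not both" - this is TRUE because Victor is a knave and Bob is a knight.
- Bob (knight) says "At least one of us is a knave" - this is TRUE because Victor is a knave.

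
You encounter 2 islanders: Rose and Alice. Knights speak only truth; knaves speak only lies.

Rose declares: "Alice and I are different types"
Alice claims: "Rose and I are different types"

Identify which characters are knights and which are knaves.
Rose is a knave.
Alice is a knave.

Verification:
- Rose (knave) says "Alice and I are different types" - this is FALSE (a lie) because Rose is a knave and Alice is a knave.
- Alice (knave) says "Rose and I are different types" - this is FALSE (a lie) because Alice is a knave and Rose is a knave.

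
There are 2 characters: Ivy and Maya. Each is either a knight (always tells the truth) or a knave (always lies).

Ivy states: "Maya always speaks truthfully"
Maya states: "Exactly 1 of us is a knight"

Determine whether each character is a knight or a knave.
Ivy is a knave.
Maya is a knave.

Verification:
- Ivy (knave) says "Maya always speaks truthfully" - this is FALSE (a lie) because Maya is a knave.
- Maya (knave) says "Exactly 1 of us is a knight" - this is FALSE (a lie) because there are 0 knights.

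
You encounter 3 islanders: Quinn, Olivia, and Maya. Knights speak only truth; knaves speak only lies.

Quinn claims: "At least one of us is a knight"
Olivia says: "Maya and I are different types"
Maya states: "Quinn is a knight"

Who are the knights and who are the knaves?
Quinn is a knave.
Olivia is a knave.
Maya is a knave.

Verification:
- Quinn (knave) says "At least one of us is a knight" - this is FALSE (a lie) because no one is a knight.
- Olivia (knave) says "Maya and I are different types" - this is FALSE (a lie) because Olivia is a knave and Maya is a knave.
- Maya (knave) says "Quinn is a knight" - this is FALSE (a lie) because Quinn is a knave.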